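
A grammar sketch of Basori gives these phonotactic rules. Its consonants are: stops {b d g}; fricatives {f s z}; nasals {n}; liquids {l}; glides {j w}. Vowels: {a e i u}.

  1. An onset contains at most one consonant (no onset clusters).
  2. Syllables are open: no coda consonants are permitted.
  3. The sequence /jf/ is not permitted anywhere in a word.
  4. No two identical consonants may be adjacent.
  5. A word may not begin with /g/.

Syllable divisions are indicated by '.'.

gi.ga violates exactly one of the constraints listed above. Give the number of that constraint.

gi.ga: word begins with /g/.
This is a violation of constraint 5: "A word may not begin with /g/."
The remaining constraints (1, 2, 3, 4) are satisfied.

5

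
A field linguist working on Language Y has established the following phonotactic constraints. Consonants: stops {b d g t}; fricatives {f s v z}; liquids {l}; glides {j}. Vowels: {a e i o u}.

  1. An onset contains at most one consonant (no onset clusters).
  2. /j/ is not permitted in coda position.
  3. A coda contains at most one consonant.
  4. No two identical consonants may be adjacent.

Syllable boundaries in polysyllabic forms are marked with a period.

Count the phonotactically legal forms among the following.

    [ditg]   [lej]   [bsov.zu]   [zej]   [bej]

0

[ditg] — violates constraint 3: syllable 1 coda /tg/ has 2 consonants (> 1) → phonotactically illegal
[lej] — violates constraint 2: syllable 1 coda contains /j/ → phonotactically illegal
[bsov.zu] — violates constraint 1: syllable 1 onset /bs/ has 2 consonants (> 1) → phonotactically illegal
[zej] — violates constraint 2: syllable 1 coda contains /j/ → phonotactically illegal
[bej] — violates constraint 2: syllable 1 coda contains /j/ → phonotactically illegal
No form is phonotactically legal → 0.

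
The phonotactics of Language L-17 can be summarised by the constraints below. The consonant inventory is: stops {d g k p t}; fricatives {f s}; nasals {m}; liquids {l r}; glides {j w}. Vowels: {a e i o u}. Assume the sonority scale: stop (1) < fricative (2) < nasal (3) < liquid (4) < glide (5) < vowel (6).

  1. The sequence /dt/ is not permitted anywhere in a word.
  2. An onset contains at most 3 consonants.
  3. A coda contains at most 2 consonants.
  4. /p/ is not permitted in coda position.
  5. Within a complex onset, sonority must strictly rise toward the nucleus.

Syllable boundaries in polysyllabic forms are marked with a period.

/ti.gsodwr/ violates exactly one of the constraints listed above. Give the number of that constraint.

/ti.gsodwr/: syllable 2 coda /dwr/ has 3 consonants (> 2).
This is a violation of constraint 3: "A coda contains at most 2 consonants."
The remaining constraints (1, 2, 4, 5) are satisfied.

3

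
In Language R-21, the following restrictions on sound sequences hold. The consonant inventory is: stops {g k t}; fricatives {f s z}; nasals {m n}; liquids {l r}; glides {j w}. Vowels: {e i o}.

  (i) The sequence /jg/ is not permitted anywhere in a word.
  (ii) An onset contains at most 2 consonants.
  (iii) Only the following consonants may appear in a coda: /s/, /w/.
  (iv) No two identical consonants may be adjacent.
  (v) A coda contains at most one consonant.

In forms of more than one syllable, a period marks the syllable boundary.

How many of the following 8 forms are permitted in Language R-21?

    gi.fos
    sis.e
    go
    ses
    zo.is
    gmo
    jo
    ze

8

gi.fos — σ1 onset /g/, coda /∅/ ok; σ2 onset /f/, coda /s/ ok → permitted
sis.e — σ1 onset /s/, coda /s/ ok; σ2 onset /∅/, coda /∅/ ok → permitted
go — σ1 onset /g/, coda /∅/ ok → permitted
ses — σ1 onset /s/, coda /s/ ok → permitted
zo.is — σ1 onset /z/, coda /∅/ ok; σ2 onset /∅/, coda /s/ ok → permitted
gmo — σ1 onset /gm/ (2C), coda /∅/ ok → permitted
jo — σ1 onset /j/, coda /∅/ ok → permitted
ze — σ1 onset /z/, coda /∅/ ok → permitted
Permitted: gi.fos, sis.e, go, ses, zo.is, gmo, jo, ze → 8.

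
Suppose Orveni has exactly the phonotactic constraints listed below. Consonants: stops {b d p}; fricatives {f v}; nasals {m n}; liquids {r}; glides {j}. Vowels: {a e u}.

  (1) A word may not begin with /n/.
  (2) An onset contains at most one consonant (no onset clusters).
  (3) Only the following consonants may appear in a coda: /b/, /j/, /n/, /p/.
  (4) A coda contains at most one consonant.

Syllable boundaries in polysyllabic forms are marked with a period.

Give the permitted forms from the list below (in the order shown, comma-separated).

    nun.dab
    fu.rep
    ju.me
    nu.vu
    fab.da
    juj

fu.rep, ju.me, fab.da, juj

nun.dab — violates constraint 1: word begins with /n/ → not permitted
fu.rep — σ1 onset /f/, coda /∅/ ok; σ2 onset /r/, coda /p/ ok → permitted
ju.me — σ1 onset /j/, coda /∅/ ok; σ2 onset /m/, coda /∅/ ok → permitted
nu.vu — violates constraint 1: word begins with /n/ → not permitted
fab.da — σ1 onset /f/, coda /b/ ok; σ2 onset /d/, coda /∅/ ok → permitted
juj — σ1 onset /j/, coda /j/ ok → permitted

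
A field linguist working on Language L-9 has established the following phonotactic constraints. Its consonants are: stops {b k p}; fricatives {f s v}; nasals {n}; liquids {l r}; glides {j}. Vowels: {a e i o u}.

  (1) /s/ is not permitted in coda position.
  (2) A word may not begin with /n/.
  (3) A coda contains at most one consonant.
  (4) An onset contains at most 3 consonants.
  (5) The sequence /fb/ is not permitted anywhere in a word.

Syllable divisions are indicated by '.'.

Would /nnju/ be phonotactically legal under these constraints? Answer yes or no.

no

/nnju/ — violates constraint 2: word begins with /n/ → phonotactically illegal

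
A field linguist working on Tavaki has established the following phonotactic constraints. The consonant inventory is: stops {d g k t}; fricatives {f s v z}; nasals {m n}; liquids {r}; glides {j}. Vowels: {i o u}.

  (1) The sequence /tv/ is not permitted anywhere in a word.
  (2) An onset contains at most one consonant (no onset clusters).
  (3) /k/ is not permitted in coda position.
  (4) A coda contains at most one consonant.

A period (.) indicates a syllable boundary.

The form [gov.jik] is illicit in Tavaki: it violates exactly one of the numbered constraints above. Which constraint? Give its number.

3

[gov.jik]: syllable 2 coda contains /k/.
This is a violation of constraint 3: "/k/ is not permitted in coda position."
The remaining constraints (1, 2, 4) are satisfied.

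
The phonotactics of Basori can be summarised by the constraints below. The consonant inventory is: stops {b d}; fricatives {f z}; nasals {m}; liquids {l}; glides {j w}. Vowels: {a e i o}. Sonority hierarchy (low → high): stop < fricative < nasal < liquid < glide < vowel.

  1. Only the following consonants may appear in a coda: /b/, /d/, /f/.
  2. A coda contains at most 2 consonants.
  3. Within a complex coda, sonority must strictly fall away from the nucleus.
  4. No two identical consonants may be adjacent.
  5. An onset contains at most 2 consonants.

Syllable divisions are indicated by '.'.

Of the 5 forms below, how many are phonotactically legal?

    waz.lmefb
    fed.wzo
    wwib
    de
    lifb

3

waz.lmefb — violates constraint 1: syllable 1 coda contains /z/, which is not a licensed coda consonant → phonotactically illegal
fed.wzo — σ1 onset /f/, coda /d/ ok; σ2 onset /wz/ (2C), coda /∅/ ok → phonotactically legal
wwib — violates constraint 4: adjacent identical consonants /ww/ → phonotactically illegal
de — σ1 onset /d/, coda /∅/ ok → phonotactically legal
lifb — σ1 onset /l/, coda /fb/ (2→1 falls) ok → phonotactically legal
Phonotactically legal: fed.wzo, de, lifb → 3.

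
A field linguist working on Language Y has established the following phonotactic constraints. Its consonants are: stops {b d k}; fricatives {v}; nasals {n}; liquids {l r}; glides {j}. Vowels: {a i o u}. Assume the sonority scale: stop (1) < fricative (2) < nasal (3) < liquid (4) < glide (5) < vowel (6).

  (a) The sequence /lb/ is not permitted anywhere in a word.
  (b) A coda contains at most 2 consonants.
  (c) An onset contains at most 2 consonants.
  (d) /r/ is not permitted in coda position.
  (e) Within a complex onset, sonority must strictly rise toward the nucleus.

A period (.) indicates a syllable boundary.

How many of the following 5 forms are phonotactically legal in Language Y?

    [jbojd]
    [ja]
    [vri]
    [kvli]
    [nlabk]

[jbojd] — violates constraint (e): syllable 1 onset /jb/: /j/ (glide, 5) → /b/ (stop, 1) does not rise → phonotactically illegal
[ja] — σ1 onset /j/, coda /∅/ ok → phonotactically legal
[vri] — σ1 onset /vr/ (2→4 rises), coda /∅/ ok → phonotactically legal
[kvli] — violates constraint (c): syllable 1 onset /kvl/ has 3 consonants (> 2) → phonotactically illegal
[nlabk] — σ1 onset /nl/ (3→4 rises), coda /bk/ (2C) ok → phonotactically legal
Phonotactically legal: [ja], [vri], [nlabk] → 3.

3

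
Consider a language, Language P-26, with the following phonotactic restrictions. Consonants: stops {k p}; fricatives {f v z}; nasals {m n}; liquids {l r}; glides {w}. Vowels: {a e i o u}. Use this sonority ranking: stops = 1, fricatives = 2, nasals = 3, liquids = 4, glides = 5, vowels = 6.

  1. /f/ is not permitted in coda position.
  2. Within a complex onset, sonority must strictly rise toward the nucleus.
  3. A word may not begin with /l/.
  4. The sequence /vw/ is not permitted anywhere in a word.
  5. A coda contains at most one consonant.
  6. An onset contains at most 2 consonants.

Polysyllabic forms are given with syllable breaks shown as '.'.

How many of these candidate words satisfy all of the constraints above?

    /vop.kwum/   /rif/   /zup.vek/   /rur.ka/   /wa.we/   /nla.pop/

5

/vop.kwum/ — σ1 onset /v/, coda /p/ ok; σ2 onset /kw/ (1→5 rises), coda /m/ ok → well-formed
/rif/ — violates constraint 1: syllable 1 coda contains /f/ → ill-formed
/zup.vek/ — σ1 onset /z/, coda /p/ ok; σ2 onset /v/, coda /k/ ok → well-formed
/rur.ka/ — σ1 onset /r/, coda /r/ ok; σ2 onset /k/, coda /∅/ ok → well-formed
/wa.we/ — σ1 onset /w/, coda /∅/ ok; σ2 onset /w/, coda /∅/ ok → well-formed
/nla.pop/ — σ1 onset /nl/ (3→4 rises), coda /∅/ ok; σ2 onset /p/, coda /p/ ok → well-formed
Well-formed: /vop.kwum/, /zup.vek/, /rur.ka/, /wa.we/, /nla.pop/ → 5.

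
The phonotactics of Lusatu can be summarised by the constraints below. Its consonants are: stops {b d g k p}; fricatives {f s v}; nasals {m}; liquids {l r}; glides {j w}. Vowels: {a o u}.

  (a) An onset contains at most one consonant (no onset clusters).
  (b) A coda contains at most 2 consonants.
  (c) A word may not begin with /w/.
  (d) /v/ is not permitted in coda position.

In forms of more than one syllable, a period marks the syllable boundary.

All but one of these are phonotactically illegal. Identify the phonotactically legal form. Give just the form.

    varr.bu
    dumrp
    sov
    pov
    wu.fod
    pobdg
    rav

varr.bu

varr.bu — σ1 onset /v/, coda /rr/ (2C) ok; σ2 onset /b/, coda /∅/ ok → phonotactically legal
dumrp — violates constraint (b): syllable 1 coda /mrp/ has 3 consonants (> 2) → phonotactically illegal
sov — violates constraint (d): syllable 1 coda contains /v/ → phonotactically illegal
pov — violates constraint (d): syllable 1 coda contains /v/ → phonotactically illegal
wu.fod — violates constraint (c): word begins with /w/ → phonotactically illegal
pobdg — violates constraint (b): syllable 1 coda /bdg/ has 3 consonants (> 2) → phonotactically illegal
rav — violates constraint (d): syllable 1 coda contains /v/ → phonotactically illegal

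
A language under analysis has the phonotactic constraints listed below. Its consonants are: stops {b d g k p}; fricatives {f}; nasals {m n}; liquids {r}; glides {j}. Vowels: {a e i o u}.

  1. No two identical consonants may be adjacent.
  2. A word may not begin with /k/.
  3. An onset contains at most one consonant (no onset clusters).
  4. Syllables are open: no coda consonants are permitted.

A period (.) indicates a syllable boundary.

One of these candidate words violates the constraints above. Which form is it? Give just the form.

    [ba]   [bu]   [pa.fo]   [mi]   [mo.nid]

[mo.nid]

[ba] — σ1 onset /b/, coda /∅/ ok → licit
[bu] — σ1 onset /b/, coda /∅/ ok → licit
[pa.fo] — σ1 onset /p/, coda /∅/ ok; σ2 onset /f/, coda /∅/ ok → licit
[mi] — σ1 onset /m/, coda /∅/ ok → licit
[mo.nid] — violates constraint 4: syllable 2 coda /d/ has 1 consonant (> 0) → illicit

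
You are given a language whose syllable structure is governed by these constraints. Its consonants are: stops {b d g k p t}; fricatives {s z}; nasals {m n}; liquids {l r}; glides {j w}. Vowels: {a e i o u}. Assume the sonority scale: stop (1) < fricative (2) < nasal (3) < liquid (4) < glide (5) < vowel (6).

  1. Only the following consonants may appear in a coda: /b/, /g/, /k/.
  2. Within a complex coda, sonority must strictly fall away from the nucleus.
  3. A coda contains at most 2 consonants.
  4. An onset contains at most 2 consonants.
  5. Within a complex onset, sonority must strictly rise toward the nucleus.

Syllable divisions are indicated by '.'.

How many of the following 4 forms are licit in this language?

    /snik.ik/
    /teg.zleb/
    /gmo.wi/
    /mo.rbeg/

/snik.ik/ — σ1 onset /sn/ (2→3 rises), coda /k/ ok; σ2 onset /∅/, coda /k/ ok → licit
/teg.zleb/ — σ1 onset /t/, coda /g/ ok; σ2 onset /zl/ (2→4 rises), coda /b/ ok → licit
/gmo.wi/ — σ1 onset /gm/ (1→3 rises), coda /∅/ ok; σ2 onset /w/, coda /∅/ ok → licit
/mo.rbeg/ — violates constraint 5: syllable 2 onset /rb/: /r/ (liquid, 4) → /b/ (stop, 1) does not rise → illicit
Licit: /snik.ik/, /teg.zleb/, /gmo.wi/ → 3.

3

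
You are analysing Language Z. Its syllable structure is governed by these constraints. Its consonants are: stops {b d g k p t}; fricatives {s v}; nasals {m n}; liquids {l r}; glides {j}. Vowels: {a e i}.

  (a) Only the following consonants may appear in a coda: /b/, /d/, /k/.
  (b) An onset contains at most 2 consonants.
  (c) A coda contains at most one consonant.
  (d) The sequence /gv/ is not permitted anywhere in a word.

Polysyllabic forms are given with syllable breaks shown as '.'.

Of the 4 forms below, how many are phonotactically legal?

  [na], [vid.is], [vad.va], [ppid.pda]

3

[na] — σ1 onset /n/, coda /∅/ ok → phonotactically legal
[vid.is] — violates constraint (a): syllable 2 coda contains /s/, which is not a licensed coda consonant → phonotactically illegal
[vad.va] — σ1 onset /v/, coda /d/ ok; σ2 onset /v/, coda /∅/ ok → phonotactically legal
[ppid.pda] — σ1 onset /pp/ (2C), coda /d/ ok; σ2 onset /pd/ (2C), coda /∅/ ok → phonotactically legal
Phonotactically legal: [na], [vad.va], [ppid.pda] → 3.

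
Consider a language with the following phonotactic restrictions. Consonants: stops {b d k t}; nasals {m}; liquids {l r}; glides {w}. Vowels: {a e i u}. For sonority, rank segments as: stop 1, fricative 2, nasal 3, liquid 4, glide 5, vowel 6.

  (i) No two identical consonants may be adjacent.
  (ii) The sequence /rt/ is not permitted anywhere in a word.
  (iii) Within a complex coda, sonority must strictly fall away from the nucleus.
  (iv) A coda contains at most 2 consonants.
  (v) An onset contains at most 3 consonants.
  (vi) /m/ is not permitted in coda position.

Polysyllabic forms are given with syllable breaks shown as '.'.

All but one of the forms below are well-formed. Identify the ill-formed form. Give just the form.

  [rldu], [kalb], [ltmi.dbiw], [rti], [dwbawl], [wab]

[rldu] — σ1 onset /rld/ (3C), coda /∅/ ok → well-formed
[kalb] — σ1 onset /k/, coda /lb/ (4→1 falls) ok → well-formed
[ltmi.dbiw] — σ1 onset /ltm/ (3C), coda /∅/ ok; σ2 onset /db/ (2C), coda /w/ ok → well-formed
[rti] — violates constraint (ii): contains banned sequence /rt/ → ill-formed
[dwbawl] — σ1 onset /dwb/ (3C), coda /wl/ (5→4 falls) ok → well-formed
[wab] — σ1 onset /w/, coda /b/ ok → well-formed

[rti]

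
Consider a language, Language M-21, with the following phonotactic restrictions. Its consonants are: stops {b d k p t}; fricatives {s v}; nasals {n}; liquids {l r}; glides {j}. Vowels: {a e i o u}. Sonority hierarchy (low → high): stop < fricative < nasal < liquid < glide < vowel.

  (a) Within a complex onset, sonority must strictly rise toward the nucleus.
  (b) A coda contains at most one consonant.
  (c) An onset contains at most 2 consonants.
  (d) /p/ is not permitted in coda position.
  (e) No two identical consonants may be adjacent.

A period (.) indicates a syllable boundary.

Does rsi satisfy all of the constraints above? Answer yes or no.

rsi — violates constraint (a): syllable 1 onset /rs/: /r/ (liquid, 4) → /s/ (fricative, 2) does not rise → illicit

no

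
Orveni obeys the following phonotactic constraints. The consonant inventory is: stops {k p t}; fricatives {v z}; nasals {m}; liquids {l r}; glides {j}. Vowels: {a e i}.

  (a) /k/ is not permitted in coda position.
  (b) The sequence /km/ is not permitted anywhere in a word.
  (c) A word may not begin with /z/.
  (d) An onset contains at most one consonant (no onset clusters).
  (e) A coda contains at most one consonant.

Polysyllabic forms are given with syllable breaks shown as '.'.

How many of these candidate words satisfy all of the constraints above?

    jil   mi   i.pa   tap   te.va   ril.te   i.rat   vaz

8

jil — σ1 onset /j/, coda /l/ ok → permitted
mi — σ1 onset /m/, coda /∅/ ok → permitted
i.pa — σ1 onset /∅/, coda /∅/ ok; σ2 onset /p/, coda /∅/ ok → permitted
tap — σ1 onset /t/, coda /p/ ok → permitted
te.va — σ1 onset /t/, coda /∅/ ok; σ2 onset /v/, coda /∅/ ok → permitted
ril.te — σ1 onset /r/, coda /l/ ok; σ2 onset /t/, coda /∅/ ok → permitted
i.rat — σ1 onset /∅/, coda /∅/ ok; σ2 onset /r/, coda /t/ ok → permitted
vaz — σ1 onset /v/, coda /z/ ok → permitted
Permitted: jil, mi, i.pa, tap, te.va, ril.te, i.rat, vaz → 8.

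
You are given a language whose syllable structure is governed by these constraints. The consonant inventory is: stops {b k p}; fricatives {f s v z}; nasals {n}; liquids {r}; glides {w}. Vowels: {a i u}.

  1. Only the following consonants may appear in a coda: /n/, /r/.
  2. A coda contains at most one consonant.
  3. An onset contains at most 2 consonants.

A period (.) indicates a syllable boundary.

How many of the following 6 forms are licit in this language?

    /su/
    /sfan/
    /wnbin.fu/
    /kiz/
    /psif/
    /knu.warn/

2

/su/ — σ1 onset /s/, coda /∅/ ok → licit
/sfan/ — σ1 onset /sf/ (2C), coda /n/ ok → licit
/wnbin.fu/ — violates constraint 3: syllable 1 onset /wnb/ has 3 consonants (> 2) → illicit
/kiz/ — violates constraint 1: syllable 1 coda contains /z/, which is not a licensed coda consonant → illicit
/psif/ — violates constraint 1: syllable 1 coda contains /f/, which is not a licensed coda consonant → illicit
/knu.warn/ — violates constraint 2: syllable 2 coda /rn/ has 2 consonants (> 1) → illicit
Licit: /su/, /sfan/ → 2.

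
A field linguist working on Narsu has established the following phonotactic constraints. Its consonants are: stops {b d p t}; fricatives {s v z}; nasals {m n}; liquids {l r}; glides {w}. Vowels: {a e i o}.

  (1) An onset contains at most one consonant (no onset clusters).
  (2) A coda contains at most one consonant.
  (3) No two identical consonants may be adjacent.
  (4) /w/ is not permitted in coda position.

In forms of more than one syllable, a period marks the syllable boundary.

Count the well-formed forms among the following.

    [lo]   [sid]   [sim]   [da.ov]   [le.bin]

[lo] — σ1 onset /l/, coda /∅/ ok → well-formed
[sid] — σ1 onset /s/, coda /d/ ok → well-formed
[sim] — σ1 onset /s/, coda /m/ ok → well-formed
[da.ov] — σ1 onset /d/, coda /∅/ ok; σ2 onset /∅/, coda /v/ ok → well-formed
[le.bin] — σ1 onset /l/, coda /∅/ ok; σ2 onset /b/, coda /n/ ok → well-formed
Well-formed: [lo], [sid], [sim], [da.ov], [le.bin] → 5.

5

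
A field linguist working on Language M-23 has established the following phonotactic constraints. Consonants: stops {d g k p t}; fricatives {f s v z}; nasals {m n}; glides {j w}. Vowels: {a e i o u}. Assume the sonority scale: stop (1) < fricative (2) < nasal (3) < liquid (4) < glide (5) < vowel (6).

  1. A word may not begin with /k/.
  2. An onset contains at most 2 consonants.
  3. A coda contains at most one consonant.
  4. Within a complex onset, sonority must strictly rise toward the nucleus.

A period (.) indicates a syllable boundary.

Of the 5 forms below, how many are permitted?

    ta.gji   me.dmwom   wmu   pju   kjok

2

ta.gji — σ1 onset /t/, coda /∅/ ok; σ2 onset /gj/ (1→5 rises), coda /∅/ ok → permitted
me.dmwom — violates constraint 2: syllable 2 onset /dmw/ has 3 consonants (> 2) → not permitted
wmu — violates constraint 4: syllable 1 onset /wm/: /w/ (glide, 5) → /m/ (nasal, 3) does not rise → not permitted
pju — σ1 onset /pj/ (1→5 rises), coda /∅/ ok → permitted
kjok — violates constraint 1: word begins with /k/ → not permitted
Permitted: ta.gji, pju → 2.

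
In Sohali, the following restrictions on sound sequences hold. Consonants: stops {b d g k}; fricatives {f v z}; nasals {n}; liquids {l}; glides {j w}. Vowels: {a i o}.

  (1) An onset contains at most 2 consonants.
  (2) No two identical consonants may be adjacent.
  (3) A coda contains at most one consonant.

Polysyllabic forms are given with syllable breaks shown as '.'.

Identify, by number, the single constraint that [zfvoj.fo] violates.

[zfvoj.fo]: syllable 1 onset /zfv/ has 3 consonants (> 2).
This is a violation of constraint 1: "An onset contains at most 2 consonants."
The remaining constraints (2, 3) are satisfied.

1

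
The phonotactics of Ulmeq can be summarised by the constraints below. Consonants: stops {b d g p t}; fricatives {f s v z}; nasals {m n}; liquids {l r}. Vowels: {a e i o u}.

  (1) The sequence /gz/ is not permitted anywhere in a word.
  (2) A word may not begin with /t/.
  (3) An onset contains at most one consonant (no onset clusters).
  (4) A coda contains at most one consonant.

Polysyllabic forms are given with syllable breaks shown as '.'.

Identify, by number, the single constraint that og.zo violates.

og.zo: contains banned sequence /gz/.
This is a violation of constraint 1: "The sequence /gz/ is not permitted anywhere in a word."
The remaining constraints (2, 3, 4) are satisfied.

1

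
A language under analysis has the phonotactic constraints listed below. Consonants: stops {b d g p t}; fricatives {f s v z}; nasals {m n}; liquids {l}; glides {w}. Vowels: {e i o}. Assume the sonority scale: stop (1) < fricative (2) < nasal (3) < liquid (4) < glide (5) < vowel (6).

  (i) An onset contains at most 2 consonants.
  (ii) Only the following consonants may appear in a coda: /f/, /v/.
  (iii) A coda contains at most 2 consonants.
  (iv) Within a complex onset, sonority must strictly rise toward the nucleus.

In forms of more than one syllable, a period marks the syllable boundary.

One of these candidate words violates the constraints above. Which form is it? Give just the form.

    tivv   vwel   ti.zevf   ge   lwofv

vwel

tivv — σ1 onset /t/, coda /vv/ (2C) ok → permitted
vwel — violates constraint (ii): syllable 1 coda contains /l/, which is not a licensed coda consonant → not permitted
ti.zevf — σ1 onset /t/, coda /∅/ ok; σ2 onset /z/, coda /vf/ (2C) ok → permitted
ge — σ1 onset /g/, coda /∅/ ok → permitted
lwofv — σ1 onset /lw/ (4→5 rises), coda /fv/ (2C) ok → permitted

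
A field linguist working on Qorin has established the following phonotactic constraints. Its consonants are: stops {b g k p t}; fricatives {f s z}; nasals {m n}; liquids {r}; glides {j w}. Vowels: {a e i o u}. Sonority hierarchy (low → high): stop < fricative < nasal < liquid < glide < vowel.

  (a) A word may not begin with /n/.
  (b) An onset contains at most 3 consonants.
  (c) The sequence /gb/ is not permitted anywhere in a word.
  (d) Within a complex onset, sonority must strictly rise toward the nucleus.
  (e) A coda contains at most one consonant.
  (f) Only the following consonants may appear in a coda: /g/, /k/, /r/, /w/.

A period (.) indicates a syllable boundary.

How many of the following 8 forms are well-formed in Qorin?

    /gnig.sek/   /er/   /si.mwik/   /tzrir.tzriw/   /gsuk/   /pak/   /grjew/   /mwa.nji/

/gnig.sek/ — σ1 onset /gn/ (1→3 rises), coda /g/ ok; σ2 onset /s/, coda /k/ ok → well-formed
/er/ — σ1 onset /∅/, coda /r/ ok → well-formed
/si.mwik/ — σ1 onset /s/, coda /∅/ ok; σ2 onset /mw/ (3→5 rises), coda /k/ ok → well-formed
/tzrir.tzriw/ — σ1 onset /tzr/ (1→2→4 rises), coda /r/ ok; σ2 onset /tzr/ (1→2→4 rises), coda /w/ ok → well-formed
/gsuk/ — σ1 onset /gs/ (1→2 rises), coda /k/ ok → well-formed
/pak/ — σ1 onset /p/, coda /k/ ok → well-formed
/grjew/ — σ1 onset /grj/ (1→4→5 rises), coda /w/ ok → well-formed
/mwa.nji/ — σ1 onset /mw/ (3→5 rises), coda /∅/ ok; σ2 onset /nj/ (3→5 rises), coda /∅/ ok → well-formed
Well-formed: /gnig.sek/, /er/, /si.mwik/, /tzrir.tzriw/, /gsuk/, /pak/, /grjew/, /mwa.nji/ → 8.

8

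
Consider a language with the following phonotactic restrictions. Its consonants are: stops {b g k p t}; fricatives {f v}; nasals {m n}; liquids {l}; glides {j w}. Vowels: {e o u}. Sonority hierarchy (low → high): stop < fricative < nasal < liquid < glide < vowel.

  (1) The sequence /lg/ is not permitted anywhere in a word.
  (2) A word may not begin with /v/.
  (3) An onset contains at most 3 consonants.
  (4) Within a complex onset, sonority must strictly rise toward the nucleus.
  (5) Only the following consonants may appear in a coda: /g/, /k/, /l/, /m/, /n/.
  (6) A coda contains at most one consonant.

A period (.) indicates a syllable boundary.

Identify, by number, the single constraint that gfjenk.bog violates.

6

gfjenk.bog: syllable 1 coda /nk/ has 2 consonants (> 1).
This is a violation of constraint 6: "A coda contains at most one consonant."
The remaining constraints (1, 2, 3, 4, 5) are satisfied.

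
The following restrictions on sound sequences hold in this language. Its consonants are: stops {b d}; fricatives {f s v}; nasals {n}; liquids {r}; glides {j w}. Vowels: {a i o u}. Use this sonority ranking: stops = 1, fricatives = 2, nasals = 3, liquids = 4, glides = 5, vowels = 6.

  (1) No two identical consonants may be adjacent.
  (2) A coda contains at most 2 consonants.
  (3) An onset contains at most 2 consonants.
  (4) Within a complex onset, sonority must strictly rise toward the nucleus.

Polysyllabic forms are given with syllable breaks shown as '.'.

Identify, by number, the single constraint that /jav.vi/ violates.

/jav.vi/: adjacent identical consonants /vv/.
This is a violation of constraint 1: "No two identical consonants may be adjacent."
The remaining constraints (2, 3, 4) are satisfied.

1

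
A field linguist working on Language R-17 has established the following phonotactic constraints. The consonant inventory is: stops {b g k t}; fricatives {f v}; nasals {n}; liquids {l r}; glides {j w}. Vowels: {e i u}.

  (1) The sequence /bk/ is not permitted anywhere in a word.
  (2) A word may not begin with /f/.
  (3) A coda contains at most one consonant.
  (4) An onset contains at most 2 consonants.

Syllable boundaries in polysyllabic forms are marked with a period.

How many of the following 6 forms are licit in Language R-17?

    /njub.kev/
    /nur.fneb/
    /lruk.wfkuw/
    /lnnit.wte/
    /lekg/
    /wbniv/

/njub.kev/ — violates constraint 1: contains banned sequence /bk/ → illicit
/nur.fneb/ — σ1 onset /n/, coda /r/ ok; σ2 onset /fn/ (2C), coda /b/ ok → licit
/lruk.wfkuw/ — violates constraint 4: syllable 2 onset /wfk/ has 3 consonants (> 2) → illicit
/lnnit.wte/ — violates constraint 4: syllable 1 onset /lnn/ has 3 consonants (> 2) → illicit
/lekg/ — violates constraint 3: syllable 1 coda /kg/ has 2 consonants (> 1) → illicit
/wbniv/ — violates constraint 4: syllable 1 onset /wbn/ has 3 consonants (> 2) → illicit
Licit: /nur.fneb/ → 1.

1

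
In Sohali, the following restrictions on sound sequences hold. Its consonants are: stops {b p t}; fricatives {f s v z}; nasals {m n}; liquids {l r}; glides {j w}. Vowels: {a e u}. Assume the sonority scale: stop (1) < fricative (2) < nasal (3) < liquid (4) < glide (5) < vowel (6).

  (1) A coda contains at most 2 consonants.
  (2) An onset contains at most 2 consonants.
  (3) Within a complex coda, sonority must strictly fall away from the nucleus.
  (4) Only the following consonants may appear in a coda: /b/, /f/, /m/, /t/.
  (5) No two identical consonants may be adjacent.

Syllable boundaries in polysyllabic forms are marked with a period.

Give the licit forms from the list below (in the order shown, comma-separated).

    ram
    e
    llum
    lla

ram — σ1 onset /r/, coda /m/ ok → licit
e — σ1 onset /∅/, coda /∅/ ok → licit
llum — violates constraint 5: adjacent identical consonants /ll/ → illicit
lla — violates constraint 5: adjacent identical consonants /ll/ → illicit

ram, e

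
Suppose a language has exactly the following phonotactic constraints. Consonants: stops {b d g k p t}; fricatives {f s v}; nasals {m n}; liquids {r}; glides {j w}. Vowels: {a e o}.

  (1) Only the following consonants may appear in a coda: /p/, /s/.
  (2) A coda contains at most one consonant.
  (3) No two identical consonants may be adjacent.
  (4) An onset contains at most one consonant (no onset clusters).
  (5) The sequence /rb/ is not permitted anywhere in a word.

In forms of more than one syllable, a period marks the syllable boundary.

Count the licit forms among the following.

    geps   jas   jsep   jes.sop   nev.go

geps — violates constraint 2: syllable 1 coda /ps/ has 2 consonants (> 1) → illicit
jas — σ1 onset /j/, coda /s/ ok → licit
jsep — violates constraint 4: syllable 1 onset /js/ has 2 consonants (> 1) → illicit
jes.sop — violates constraint 3: adjacent identical consonants /ss/ → illicit
nev.go — violates constraint 1: syllable 1 coda contains /v/, which is not a licensed coda consonant → illicit
Licit: jas → 1.

1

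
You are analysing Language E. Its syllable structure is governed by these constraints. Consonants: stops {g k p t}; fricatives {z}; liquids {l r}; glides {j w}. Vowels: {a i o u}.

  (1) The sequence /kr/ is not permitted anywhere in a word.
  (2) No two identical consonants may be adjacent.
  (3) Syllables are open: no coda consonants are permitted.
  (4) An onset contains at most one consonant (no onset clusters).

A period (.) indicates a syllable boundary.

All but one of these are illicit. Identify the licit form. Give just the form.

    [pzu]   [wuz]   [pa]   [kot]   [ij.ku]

[pzu] — violates constraint 4: syllable 1 onset /pz/ has 2 consonants (> 1) → illicit
[wuz] — violates constraint 3: syllable 1 coda /z/ has 1 consonant (> 0) → illicit
[pa] — σ1 onset /p/, coda /∅/ ok → licit
[kot] — violates constraint 3: syllable 1 coda /t/ has 1 consonant (> 0) → illicit
[ij.ku] — violates constraint 3: syllable 1 coda /j/ has 1 consonant (> 0) → illicit

[pa]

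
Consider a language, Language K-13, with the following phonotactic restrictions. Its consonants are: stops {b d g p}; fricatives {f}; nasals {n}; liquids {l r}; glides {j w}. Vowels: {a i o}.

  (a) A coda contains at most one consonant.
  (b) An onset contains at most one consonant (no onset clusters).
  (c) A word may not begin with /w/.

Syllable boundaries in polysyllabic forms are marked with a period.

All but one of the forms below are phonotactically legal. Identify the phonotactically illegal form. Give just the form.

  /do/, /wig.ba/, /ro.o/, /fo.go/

/wig.ba/

/do/ — σ1 onset /d/, coda /∅/ ok → phonotactically legal
/wig.ba/ — violates constraint (c): word begins with /w/ → phonotactically illegal
/ro.o/ — σ1 onset /r/, coda /∅/ ok; σ2 onset /∅/, coda /∅/ ok → phonotactically legal
/fo.go/ — σ1 onset /f/, coda /∅/ ok; σ2 onset /g/, coda /∅/ ok → phonotactically legal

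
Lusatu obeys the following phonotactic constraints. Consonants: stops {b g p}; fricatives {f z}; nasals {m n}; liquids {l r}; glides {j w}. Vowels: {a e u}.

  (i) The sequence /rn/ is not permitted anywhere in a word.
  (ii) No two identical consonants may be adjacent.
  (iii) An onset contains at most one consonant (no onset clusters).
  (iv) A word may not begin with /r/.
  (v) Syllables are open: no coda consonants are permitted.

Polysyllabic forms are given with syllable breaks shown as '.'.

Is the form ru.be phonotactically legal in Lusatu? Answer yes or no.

no

ru.be — violates constraint (iv): word begins with /r/ → phonotactically illegal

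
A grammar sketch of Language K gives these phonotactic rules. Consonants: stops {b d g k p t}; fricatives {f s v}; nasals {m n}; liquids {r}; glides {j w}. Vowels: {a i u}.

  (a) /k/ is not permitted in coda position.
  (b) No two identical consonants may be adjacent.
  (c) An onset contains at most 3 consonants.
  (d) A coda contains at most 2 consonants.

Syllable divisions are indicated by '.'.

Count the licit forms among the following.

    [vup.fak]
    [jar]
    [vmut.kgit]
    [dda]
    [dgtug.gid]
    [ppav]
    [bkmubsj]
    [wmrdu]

2

[vup.fak] — violates constraint (a): syllable 2 coda contains /k/ → illicit
[jar] — σ1 onset /j/, coda /r/ ok → licit
[vmut.kgit] — σ1 onset /vm/ (2C), coda /t/ ok; σ2 onset /kg/ (2C), coda /t/ ok → licit
[dda] — violates constraint (b): adjacent identical consonants /dd/ → illicit
[dgtug.gid] — violates constraint (b): adjacent identical consonants /gg/ → illicit
[ppav] — violates constraint (b): adjacent identical consonants /pp/ → illicit
[bkmubsj] — violates constraint (d): syllable 1 coda /bsj/ has 3 consonants (> 2) → illicit
[wmrdu] — violates constraint (c): syllable 1 onset /wmrd/ has 4 consonants (> 3) → illicit
Licit: [jar], [vmut.kgit] → 2.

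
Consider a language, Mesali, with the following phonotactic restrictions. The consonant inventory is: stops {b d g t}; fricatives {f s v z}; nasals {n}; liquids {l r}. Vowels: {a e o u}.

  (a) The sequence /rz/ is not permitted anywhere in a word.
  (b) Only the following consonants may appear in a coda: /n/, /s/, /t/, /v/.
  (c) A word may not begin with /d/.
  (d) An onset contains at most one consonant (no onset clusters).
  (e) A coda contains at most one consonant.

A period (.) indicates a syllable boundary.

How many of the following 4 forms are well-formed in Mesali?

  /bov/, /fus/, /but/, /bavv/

/bov/ — σ1 onset /b/, coda /v/ ok → well-formed
/fus/ — σ1 onset /f/, coda /s/ ok → well-formed
/but/ — σ1 onset /b/, coda /t/ ok → well-formed
/bavv/ — violates constraint (e): syllable 1 coda /vv/ has 2 consonants (> 1) → ill-formed
Well-formed: /bov/, /fus/, /but/ → 3.

3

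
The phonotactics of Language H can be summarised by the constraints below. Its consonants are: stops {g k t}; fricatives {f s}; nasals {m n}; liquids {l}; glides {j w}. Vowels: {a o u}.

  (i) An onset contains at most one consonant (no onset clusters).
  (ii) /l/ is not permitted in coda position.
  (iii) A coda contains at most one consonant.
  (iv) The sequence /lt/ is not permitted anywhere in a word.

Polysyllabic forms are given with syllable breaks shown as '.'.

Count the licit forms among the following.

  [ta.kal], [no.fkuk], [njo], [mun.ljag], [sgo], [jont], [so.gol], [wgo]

[ta.kal] — violates constraint (ii): syllable 2 coda contains /l/ → illicit
[no.fkuk] — violates constraint (i): syllable 2 onset /fk/ has 2 consonants (> 1) → illicit
[njo] — violates constraint (i): syllable 1 onset /nj/ has 2 consonants (> 1) → illicit
[mun.ljag] — violates constraint (i): syllable 2 onset /lj/ has 2 consonants (> 1) → illicit
[sgo] — violates constraint (i): syllable 1 onset /sg/ has 2 consonants (> 1) → illicit
[jont] — violates constraint (iii): syllable 1 coda /nt/ has 2 consonants (> 1) → illicit
[so.gol] — violates constraint (ii): syllable 2 coda contains /l/ → illicit
[wgo] — violates constraint (i): syllable 1 onset /wg/ has 2 consonants (> 1) → illicit
No form is licit → 0.

0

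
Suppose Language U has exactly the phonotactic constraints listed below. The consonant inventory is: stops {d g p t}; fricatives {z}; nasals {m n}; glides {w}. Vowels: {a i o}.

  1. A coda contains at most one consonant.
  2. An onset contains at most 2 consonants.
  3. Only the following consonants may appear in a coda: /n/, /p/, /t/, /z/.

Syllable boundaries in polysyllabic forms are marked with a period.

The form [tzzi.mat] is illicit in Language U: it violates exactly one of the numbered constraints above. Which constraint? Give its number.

2

[tzzi.mat]: syllable 1 onset /tzz/ has 3 consonants (> 2).
This is a violation of constraint 2: "An onset contains at most 2 consonants."
The remaining constraints (1, 3) are satisfied.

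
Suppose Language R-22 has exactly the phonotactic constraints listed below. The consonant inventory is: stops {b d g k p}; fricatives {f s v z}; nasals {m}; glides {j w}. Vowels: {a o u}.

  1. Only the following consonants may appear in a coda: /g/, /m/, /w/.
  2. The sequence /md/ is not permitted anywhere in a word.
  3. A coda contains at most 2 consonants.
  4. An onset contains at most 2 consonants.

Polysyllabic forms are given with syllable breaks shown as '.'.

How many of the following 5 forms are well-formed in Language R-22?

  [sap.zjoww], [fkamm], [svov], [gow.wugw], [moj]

2

[sap.zjoww] — violates constraint 1: syllable 1 coda contains /p/, which is not a licensed coda consonant → ill-formed
[fkamm] — σ1 onset /fk/ (2C), coda /mm/ (2C) ok → well-formed
[svov] — violates constraint 1: syllable 1 coda contains /v/, which is not a licensed coda consonant → ill-formed
[gow.wugw] — σ1 onset /g/, coda /w/ ok; σ2 onset /w/, coda /gw/ (2C) ok → well-formed
[moj] — violates constraint 1: syllable 1 coda contains /j/, which is not a licensed coda consonant → ill-formed
Well-formed: [fkamm], [gow.wugw] → 2.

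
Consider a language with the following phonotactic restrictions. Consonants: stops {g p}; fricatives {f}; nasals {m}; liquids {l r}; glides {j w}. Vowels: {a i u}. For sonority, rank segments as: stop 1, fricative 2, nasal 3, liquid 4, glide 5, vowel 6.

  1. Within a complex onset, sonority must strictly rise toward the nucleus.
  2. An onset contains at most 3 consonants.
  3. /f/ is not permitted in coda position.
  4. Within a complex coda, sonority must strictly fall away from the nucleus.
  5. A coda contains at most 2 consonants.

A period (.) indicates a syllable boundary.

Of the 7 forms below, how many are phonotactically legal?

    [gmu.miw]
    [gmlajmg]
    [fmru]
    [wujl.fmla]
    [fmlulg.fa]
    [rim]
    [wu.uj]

[gmu.miw] — σ1 onset /gm/ (1→3 rises), coda /∅/ ok; σ2 onset /m/, coda /w/ ok → phonotactically legal
[gmlajmg] — violates constraint 5: syllable 1 coda /jmg/ has 3 consonants (> 2) → phonotactically illegal
[fmru] — σ1 onset /fmr/ (2→3→4 rises), coda /∅/ ok → phonotactically legal
[wujl.fmla] — σ1 onset /w/, coda /jl/ (5→4 falls) ok; σ2 onset /fml/ (2→3→4 rises), coda /∅/ ok → phonotactically legal
[fmlulg.fa] — σ1 onset /fml/ (2→3→4 rises), coda /lg/ (4→1 falls) ok; σ2 onset /f/, coda /∅/ ok → phonotactically legal
[rim] — σ1 onset /r/, coda /m/ ok → phonotactically legal
[wu.uj] — σ1 onset /w/, coda /∅/ ok; σ2 onset /∅/, coda /j/ ok → phonotactically legal
Phonotactically legal: [gmu.miw], [fmru], [wujl.fmla], [fmlulg.fa], [rim], [wu.uj] → 6.

6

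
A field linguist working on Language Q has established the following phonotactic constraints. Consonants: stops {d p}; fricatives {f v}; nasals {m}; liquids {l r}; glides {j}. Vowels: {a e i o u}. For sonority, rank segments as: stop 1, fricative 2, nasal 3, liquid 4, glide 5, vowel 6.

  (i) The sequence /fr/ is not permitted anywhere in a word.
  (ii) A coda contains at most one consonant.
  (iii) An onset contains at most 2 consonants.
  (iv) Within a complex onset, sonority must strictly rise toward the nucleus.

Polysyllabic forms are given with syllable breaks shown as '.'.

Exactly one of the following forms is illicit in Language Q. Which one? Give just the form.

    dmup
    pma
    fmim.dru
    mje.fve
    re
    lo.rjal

mje.fve

dmup — σ1 onset /dm/ (1→3 rises), coda /p/ ok → licit
pma — σ1 onset /pm/ (1→3 rises), coda /∅/ ok → licit
fmim.dru — σ1 onset /fm/ (2→3 rises), coda /m/ ok; σ2 onset /dr/ (1→4 rises), coda /∅/ ok → licit
mje.fve — violates constraint (iv): syllable 2 onset /fv/: /f/ (fricative, 2) → /v/ (fricative, 2) does not rise → illicit
re — σ1 onset /r/, coda /∅/ ok → licit
lo.rjal — σ1 onset /l/, coda /∅/ ok; σ2 onset /rj/ (4→5 rises), coda /l/ ok → licit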